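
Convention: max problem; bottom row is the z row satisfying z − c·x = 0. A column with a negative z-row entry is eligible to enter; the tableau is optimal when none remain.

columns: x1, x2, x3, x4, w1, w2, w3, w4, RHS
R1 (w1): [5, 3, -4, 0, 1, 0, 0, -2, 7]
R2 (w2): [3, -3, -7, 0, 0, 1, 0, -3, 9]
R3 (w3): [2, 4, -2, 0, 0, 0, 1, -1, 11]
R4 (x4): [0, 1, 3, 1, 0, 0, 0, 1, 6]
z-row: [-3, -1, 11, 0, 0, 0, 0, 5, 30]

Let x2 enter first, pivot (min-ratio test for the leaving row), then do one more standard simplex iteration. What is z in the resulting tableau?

171/5

Ratio test on column x2 — row 1: 7/3 = 7/3; row 2: entry -3 ≤ 0; row 3: 11/4 = 11/4; row 4: 6/1 = 6. Minimum is 7/3 at row 1 (w1 leaves); pivot element 3.
Pivot on row 1; the z-row RHS becomes 30 − (-1)·(7/3) = 97/3.
Next entering variable (most negative z-row entry -4/3): x1.
Ratio test on column x1 — row 1: (7/3)/(5/3) = 7/5; row 2: 16/8 = 2; row 3: entry -14/3 ≤ 0; row 4: entry -5/3 ≤ 0. Minimum is 7/5 at row 1 (x2 leaves); pivot element 5/3.
After the second pivot the z-row RHS is 97/3 − (-4/3)·(7/5) = 171/5.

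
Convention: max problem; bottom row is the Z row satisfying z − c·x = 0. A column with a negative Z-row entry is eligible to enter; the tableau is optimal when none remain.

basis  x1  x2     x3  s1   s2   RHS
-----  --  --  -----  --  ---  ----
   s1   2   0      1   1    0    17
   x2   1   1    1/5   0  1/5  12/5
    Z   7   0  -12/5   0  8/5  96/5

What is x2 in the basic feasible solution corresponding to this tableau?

x2 is basic (row 2); its value is the RHS of that row, 12/5.

12/5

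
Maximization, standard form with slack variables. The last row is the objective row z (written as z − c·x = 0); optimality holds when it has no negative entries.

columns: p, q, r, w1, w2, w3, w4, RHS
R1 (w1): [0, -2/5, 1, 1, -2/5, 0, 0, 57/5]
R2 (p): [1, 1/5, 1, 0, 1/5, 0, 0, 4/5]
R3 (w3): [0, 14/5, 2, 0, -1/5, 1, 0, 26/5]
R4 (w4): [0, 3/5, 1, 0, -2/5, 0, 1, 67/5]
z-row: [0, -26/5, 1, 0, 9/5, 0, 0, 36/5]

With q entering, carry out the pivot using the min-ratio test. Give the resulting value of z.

Ratio test on column q — row 1: entry -2/5 ≤ 0; row 2: (4/5)/(1/5) = 4; row 3: (26/5)/(14/5) = 13/7; row 4: (67/5)/(3/5) = 67/3. Minimum is 13/7 at row 3 (w3 leaves); pivot element 14/5.
Pivot on row 3; the z-row RHS becomes 36/5 − (-26/5)·(13/7) = 118/7.

118/7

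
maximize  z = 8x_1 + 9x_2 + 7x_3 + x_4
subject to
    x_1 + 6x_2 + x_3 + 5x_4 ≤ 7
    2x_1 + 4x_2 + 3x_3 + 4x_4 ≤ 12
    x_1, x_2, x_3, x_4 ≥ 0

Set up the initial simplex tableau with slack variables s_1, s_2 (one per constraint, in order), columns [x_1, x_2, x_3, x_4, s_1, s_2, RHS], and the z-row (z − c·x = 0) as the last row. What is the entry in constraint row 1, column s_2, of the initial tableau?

Slack s_2 belongs to constraint 2; its column is the unit vector e_2, so the entry in row 1 is 0.

0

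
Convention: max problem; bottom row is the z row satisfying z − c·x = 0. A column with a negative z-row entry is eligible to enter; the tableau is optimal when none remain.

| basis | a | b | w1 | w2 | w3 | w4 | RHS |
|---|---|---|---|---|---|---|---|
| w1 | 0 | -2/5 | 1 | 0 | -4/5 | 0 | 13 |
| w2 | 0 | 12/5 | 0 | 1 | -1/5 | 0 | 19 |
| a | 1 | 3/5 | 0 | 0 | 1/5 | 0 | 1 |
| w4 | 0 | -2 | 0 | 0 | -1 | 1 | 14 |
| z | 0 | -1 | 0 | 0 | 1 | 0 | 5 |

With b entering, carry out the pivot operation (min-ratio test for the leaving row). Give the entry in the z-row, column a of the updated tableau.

Ratio test on column b — row 1: entry -2/5 ≤ 0; row 2: 19/(12/5) = 95/12; row 3: 1/(3/5) = 5/3; row 4: entry -2 ≤ 0. Minimum is 5/3 at row 3 (a leaves); pivot element 3/5.
Divide row 3 by 3/5; eliminate column b from the other rows.
z-row update in column a: 0 − (-1)·(5/3) = 5/3.

5/3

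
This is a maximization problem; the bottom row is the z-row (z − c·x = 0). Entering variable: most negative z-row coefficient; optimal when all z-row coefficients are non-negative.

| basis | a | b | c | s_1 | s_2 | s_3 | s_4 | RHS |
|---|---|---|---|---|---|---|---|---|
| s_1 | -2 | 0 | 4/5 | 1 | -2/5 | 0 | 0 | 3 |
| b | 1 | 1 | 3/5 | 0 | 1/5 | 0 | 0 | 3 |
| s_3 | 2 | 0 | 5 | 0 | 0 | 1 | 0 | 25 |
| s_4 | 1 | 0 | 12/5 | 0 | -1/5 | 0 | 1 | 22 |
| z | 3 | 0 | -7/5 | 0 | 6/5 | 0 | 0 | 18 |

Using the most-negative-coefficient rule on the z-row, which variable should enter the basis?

Negative z-row entries: c: -7/5.
The most negative is -7/5 in column c, so c enters.

c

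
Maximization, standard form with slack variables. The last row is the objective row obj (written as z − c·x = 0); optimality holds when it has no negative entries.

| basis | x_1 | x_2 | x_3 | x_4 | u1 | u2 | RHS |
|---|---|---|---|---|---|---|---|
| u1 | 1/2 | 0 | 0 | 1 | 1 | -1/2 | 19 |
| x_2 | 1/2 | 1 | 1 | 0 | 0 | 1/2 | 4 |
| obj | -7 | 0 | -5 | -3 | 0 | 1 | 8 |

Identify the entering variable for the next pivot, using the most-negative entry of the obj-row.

Negative obj-row entries: x_1: -7, x_3: -5, x_4: -3.
The most negative is -7 in column x_1, so x_1 enters.

x_1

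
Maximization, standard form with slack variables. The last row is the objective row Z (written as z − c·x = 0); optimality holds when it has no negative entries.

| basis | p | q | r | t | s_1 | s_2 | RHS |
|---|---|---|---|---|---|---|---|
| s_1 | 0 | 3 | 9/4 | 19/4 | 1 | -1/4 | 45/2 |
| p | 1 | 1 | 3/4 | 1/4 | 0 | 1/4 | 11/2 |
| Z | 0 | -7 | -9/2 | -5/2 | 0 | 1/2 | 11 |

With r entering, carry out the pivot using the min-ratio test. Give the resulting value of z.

Ratio test on column r — row 1: (45/2)/(9/4) = 10; row 2: (11/2)/(3/4) = 22/3. Minimum is 22/3 at row 2 (p leaves); pivot element 3/4.
Pivot on row 2; the Z-row RHS becomes 11 − (-9/2)·(22/3) = 44.

44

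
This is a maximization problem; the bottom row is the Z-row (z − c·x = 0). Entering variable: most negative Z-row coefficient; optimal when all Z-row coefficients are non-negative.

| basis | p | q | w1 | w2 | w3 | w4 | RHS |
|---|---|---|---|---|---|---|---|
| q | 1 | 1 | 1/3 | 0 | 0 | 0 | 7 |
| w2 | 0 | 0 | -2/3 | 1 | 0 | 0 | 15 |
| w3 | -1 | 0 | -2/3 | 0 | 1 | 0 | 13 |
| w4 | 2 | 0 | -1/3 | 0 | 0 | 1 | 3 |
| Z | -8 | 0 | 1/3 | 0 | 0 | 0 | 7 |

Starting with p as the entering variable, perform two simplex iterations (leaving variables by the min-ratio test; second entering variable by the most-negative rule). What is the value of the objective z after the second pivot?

30

Ratio test on column p — row 1: 7/1 = 7; row 2: entry 0 ≤ 0; row 3: entry -1 ≤ 0; row 4: 3/2 = 3/2. Minimum is 3/2 at row 4 (w4 leaves); pivot element 2.
Pivot on row 4; the Z-row RHS becomes 7 − (-8)·(3/2) = 19.
Next entering variable (most negative Z-row entry -1): w1.
Ratio test on column w1 — row 1: (11/2)/(1/2) = 11; row 2: entry -2/3 ≤ 0; row 3: entry -5/6 ≤ 0; row 4: entry -1/6 ≤ 0. Minimum is 11 at row 1 (q leaves); pivot element 1/2.
After the second pivot the Z-row RHS is 19 − (-1)·11 = 30.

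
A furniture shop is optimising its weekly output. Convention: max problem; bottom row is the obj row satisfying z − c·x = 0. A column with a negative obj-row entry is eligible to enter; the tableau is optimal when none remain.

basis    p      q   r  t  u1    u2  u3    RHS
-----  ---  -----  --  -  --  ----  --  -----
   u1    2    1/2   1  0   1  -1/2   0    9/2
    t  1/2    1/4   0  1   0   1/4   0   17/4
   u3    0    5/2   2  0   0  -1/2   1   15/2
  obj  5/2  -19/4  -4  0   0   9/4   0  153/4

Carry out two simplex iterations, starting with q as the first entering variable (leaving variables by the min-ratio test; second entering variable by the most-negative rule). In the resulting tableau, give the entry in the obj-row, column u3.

Ratio test on column q — row 1: (9/2)/(1/2) = 9; row 2: (17/4)/(1/4) = 17; row 3: (15/2)/(5/2) = 3. Minimum is 3 at row 3 (u3 leaves); pivot element 5/2.
Divide row 3 by 5/2; eliminate column q from the other rows.
Second iteration: most negative obj-row entry is -1/5 in column r, so r enters.
Ratio test on column r — row 1: 3/(3/5) = 5; row 2: entry -1/5 ≤ 0; row 3: 3/(4/5) = 15/4. Minimum is 15/4 at row 3 (q leaves); pivot element 4/5.
Divide row 3 by 4/5; eliminate column r from the other rows.
After both pivots, the entry at the obj-row, column u3 is 2.

2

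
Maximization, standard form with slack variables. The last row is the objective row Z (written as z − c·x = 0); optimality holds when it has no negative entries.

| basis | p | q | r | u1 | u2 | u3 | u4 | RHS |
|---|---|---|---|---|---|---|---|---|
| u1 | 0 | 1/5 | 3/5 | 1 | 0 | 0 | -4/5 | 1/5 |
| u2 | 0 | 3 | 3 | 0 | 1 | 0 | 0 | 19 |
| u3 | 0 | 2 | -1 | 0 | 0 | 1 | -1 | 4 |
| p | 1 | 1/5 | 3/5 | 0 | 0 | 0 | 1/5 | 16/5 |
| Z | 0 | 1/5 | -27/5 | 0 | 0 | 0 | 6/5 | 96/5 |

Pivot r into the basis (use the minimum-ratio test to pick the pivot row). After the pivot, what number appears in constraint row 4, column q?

0

Ratio test on column r — row 1: (1/5)/(3/5) = 1/3; row 2: 19/3 = 19/3; row 3: entry -1 ≤ 0; row 4: (16/5)/(3/5) = 16/3. Minimum is 1/3 at row 1 (u1 leaves); pivot element 3/5.
Divide row 1 by 3/5; eliminate column r from the other rows.
Row 4 update in column q: 1/5 − (3/5)·(1/3) = 0.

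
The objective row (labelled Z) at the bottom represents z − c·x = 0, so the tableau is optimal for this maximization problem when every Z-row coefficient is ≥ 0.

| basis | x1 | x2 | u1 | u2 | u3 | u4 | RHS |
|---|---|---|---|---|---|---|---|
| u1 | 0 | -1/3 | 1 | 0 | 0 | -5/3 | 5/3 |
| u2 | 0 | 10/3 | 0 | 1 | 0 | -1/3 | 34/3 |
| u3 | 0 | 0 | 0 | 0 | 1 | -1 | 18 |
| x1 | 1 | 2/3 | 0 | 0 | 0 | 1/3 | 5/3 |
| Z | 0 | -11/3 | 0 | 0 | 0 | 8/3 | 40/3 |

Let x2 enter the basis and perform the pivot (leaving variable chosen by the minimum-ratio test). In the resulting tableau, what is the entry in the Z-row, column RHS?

45/2

Ratio test on column x2 — row 1: entry -1/3 ≤ 0; row 2: (34/3)/(10/3) = 17/5; row 3: entry 0 ≤ 0; row 4: (5/3)/(2/3) = 5/2. Minimum is 5/2 at row 4 (x1 leaves); pivot element 2/3.
Divide row 4 by 2/3; eliminate column x2 from the other rows.
Z-row update in column RHS: 40/3 − (-11/3)·(5/2) = 45/2.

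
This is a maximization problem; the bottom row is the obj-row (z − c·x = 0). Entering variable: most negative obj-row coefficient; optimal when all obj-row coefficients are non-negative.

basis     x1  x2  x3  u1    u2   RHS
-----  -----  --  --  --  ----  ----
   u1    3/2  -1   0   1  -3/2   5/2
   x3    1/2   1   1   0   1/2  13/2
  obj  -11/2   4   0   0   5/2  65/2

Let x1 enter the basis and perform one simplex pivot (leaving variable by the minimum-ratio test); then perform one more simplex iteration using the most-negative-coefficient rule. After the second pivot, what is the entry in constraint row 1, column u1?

Ratio test on column x1 — row 1: (5/2)/(3/2) = 5/3; row 2: (13/2)/(1/2) = 13. Minimum is 5/3 at row 1 (u1 leaves); pivot element 3/2.
Divide row 1 by 3/2; eliminate column x1 from the other rows.
Second iteration: most negative obj-row entry is -3 in column u2, so u2 enters.
Ratio test on column u2 — row 1: entry -1 ≤ 0; row 2: (17/3)/1 = 17/3. Minimum is 17/3 at row 2 (x3 leaves); pivot element 1.
Divide row 2 by 1; eliminate column u2 from the other rows.
After both pivots, the entry at constraint row 1, column u1 is 1/3.

1/3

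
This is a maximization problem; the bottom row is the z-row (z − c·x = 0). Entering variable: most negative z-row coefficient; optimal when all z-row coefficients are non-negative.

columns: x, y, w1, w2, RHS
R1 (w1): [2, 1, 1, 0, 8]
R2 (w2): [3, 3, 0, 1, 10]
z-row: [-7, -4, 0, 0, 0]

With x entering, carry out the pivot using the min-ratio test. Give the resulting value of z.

Ratio test on column x — row 1: 8/2 = 4; row 2: 10/3 = 10/3. Minimum is 10/3 at row 2 (w2 leaves); pivot element 3.
Pivot on row 2; the z-row RHS becomes 0 − (-7)·(10/3) = 70/3.

70/3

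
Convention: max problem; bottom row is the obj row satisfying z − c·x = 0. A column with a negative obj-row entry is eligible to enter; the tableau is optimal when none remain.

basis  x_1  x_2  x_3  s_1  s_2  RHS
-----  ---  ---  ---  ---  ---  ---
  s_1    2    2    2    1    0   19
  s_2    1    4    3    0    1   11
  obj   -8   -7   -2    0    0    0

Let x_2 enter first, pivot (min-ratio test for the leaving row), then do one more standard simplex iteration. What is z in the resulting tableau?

Ratio test on column x_2 — row 1: 19/2 = 19/2; row 2: 11/4 = 11/4. Minimum is 11/4 at row 2 (s_2 leaves); pivot element 4.
Pivot on row 2; the obj-row RHS becomes 0 − (-7)·(11/4) = 77/4.
Next entering variable (most negative obj-row entry -25/4): x_1.
Ratio test on column x_1 — row 1: (27/2)/(3/2) = 9; row 2: (11/4)/(1/4) = 11. Minimum is 9 at row 1 (s_1 leaves); pivot element 3/2.
After the second pivot the obj-row RHS is 77/4 − (-25/4)·9 = 151/2.

151/2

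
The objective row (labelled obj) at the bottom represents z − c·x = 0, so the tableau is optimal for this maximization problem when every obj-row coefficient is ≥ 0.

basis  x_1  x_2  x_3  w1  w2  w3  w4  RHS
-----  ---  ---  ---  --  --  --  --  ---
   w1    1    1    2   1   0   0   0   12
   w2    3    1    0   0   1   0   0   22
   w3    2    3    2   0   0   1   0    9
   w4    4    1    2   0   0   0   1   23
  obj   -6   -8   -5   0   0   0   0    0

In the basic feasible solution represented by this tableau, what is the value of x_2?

0

x_2 is not in the basis, so in the current basic feasible solution x_2 = 0.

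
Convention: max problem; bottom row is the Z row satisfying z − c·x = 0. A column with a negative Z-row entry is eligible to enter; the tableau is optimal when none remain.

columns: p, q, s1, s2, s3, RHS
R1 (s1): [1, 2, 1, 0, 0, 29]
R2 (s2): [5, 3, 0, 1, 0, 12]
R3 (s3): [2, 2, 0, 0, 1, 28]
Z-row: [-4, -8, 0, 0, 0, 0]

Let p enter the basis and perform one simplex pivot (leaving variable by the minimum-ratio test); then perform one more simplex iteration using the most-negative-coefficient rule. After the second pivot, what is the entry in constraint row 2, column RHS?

4

Ratio test on column p — row 1: 29/1 = 29; row 2: 12/5 = 12/5; row 3: 28/2 = 14. Minimum is 12/5 at row 2 (s2 leaves); pivot element 5.
Divide row 2 by 5; eliminate column p from the other rows.
Second iteration: most negative Z-row entry is -28/5 in column q, so q enters.
Ratio test on column q — row 1: (133/5)/(7/5) = 19; row 2: (12/5)/(3/5) = 4; row 3: (116/5)/(4/5) = 29. Minimum is 4 at row 2 (p leaves); pivot element 3/5.
Divide row 2 by 3/5; eliminate column q from the other rows.
After both pivots, the entry at constraint row 2, column RHS is 4.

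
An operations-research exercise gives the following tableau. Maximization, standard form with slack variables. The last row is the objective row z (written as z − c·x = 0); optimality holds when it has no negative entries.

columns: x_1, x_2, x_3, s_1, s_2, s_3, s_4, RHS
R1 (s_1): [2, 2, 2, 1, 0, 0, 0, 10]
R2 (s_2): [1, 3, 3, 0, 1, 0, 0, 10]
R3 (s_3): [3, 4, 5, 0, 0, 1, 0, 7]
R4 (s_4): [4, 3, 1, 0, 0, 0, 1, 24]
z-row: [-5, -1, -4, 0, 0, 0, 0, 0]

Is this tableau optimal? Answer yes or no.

no

The z-row has a negative entry -5 in column x_1, so it is not optimal.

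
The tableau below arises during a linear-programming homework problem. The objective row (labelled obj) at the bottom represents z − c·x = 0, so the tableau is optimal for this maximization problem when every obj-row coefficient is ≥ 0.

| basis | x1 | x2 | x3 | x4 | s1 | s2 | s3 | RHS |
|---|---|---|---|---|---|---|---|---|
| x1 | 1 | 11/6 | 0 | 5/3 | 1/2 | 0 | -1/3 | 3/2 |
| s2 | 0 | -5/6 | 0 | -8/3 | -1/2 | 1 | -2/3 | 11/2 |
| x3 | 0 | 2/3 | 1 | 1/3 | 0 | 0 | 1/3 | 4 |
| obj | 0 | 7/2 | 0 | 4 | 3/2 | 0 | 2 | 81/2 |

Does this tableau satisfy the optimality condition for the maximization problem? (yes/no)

Every obj-row coefficient is ≥ 0, so the tableau is optimal.

yes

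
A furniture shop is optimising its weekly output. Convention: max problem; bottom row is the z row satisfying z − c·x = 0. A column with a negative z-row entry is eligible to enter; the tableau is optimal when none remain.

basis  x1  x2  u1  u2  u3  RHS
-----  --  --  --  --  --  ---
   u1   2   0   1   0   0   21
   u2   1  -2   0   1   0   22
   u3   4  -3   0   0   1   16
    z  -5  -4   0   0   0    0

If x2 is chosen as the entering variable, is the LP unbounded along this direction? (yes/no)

yes

Every constraint-row entry in column x2 is ≤ 0, so increasing x2 is unbounded.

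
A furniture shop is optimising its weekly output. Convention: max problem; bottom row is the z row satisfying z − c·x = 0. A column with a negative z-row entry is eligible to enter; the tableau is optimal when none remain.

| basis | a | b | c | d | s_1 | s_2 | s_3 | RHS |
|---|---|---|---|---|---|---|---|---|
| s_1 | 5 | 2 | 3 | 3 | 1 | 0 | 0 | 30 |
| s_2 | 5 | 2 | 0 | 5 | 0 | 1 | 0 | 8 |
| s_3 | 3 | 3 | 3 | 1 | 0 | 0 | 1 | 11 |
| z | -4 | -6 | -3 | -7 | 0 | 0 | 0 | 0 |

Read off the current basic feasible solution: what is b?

b is not in the basis, so in the current basic feasible solution b = 0.

0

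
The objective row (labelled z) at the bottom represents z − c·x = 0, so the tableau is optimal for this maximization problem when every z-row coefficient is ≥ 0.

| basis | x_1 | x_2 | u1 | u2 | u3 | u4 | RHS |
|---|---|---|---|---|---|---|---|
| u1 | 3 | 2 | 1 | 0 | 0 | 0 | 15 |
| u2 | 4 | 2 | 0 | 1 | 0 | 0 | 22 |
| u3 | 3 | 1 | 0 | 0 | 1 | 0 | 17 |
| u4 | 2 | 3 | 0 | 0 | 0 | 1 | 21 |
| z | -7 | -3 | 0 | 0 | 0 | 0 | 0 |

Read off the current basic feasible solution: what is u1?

u1 is basic (row 1); its value is the RHS of that row, 15.

15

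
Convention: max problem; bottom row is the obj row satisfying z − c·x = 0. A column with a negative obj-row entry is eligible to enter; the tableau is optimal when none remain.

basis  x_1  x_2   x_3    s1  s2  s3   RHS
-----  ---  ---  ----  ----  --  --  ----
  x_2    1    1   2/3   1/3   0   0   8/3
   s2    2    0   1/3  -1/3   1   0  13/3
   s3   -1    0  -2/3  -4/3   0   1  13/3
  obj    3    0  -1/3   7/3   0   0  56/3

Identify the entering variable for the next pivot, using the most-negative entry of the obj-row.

Negative obj-row entries: x_3: -1/3.
The most negative is -1/3 in column x_3, so x_3 enters.

x_3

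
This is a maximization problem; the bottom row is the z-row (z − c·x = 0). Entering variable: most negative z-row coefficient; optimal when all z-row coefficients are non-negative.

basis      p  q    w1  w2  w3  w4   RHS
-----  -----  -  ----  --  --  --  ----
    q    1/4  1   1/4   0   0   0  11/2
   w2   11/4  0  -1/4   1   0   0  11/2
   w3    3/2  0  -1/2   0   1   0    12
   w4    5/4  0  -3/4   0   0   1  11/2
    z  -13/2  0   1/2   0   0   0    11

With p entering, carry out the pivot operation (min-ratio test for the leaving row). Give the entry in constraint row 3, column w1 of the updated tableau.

-4/11

Ratio test on column p — row 1: (11/2)/(1/4) = 22; row 2: (11/2)/(11/4) = 2; row 3: 12/(3/2) = 8; row 4: (11/2)/(5/4) = 22/5. Minimum is 2 at row 2 (w2 leaves); pivot element 11/4.
Divide row 2 by 11/4; eliminate column p from the other rows.
Row 3 update in column w1: -1/2 − (3/2)·(-1/11) = -4/11.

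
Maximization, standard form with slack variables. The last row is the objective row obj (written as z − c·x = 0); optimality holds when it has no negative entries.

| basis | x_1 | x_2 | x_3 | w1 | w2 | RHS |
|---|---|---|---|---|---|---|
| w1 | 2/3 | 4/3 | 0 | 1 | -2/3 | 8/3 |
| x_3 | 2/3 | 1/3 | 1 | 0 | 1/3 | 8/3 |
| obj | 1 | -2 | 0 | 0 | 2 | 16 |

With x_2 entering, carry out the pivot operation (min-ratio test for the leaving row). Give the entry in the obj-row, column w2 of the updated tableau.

1

Ratio test on column x_2 — row 1: (8/3)/(4/3) = 2; row 2: (8/3)/(1/3) = 8. Minimum is 2 at row 1 (w1 leaves); pivot element 4/3.
Divide row 1 by 4/3; eliminate column x_2 from the other rows.
obj-row update in column w2: 2 − (-2)·(-1/2) = 1.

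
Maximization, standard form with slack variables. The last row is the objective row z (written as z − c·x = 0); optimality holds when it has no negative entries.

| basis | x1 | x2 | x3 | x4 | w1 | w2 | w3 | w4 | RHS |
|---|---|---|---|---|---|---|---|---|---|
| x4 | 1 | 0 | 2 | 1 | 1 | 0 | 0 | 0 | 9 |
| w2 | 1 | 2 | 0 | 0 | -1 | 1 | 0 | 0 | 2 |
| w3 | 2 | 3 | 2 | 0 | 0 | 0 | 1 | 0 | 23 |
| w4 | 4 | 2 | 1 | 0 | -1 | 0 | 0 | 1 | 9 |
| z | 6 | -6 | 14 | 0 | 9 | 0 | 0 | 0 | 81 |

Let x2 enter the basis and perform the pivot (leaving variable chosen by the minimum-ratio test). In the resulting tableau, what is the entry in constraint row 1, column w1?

Ratio test on column x2 — row 1: entry 0 ≤ 0; row 2: 2/2 = 1; row 3: 23/3 = 23/3; row 4: 9/2 = 9/2. Minimum is 1 at row 2 (w2 leaves); pivot element 2.
Divide row 2 by 2; eliminate column x2 from the other rows.
Row 1 update in column w1: 1 − 0·(-1/2) = 1.

1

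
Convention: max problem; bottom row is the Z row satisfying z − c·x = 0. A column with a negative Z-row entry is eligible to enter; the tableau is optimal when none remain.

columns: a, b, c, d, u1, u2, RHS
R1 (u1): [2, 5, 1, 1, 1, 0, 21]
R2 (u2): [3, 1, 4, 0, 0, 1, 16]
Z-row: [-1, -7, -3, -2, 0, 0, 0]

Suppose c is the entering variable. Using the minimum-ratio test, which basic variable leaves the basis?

u2

Column c entries and ratios — u1: 21/1 = 21; u2: 16/4 = 4.
Smallest ratio is 4 in the row of u2, so u2 leaves.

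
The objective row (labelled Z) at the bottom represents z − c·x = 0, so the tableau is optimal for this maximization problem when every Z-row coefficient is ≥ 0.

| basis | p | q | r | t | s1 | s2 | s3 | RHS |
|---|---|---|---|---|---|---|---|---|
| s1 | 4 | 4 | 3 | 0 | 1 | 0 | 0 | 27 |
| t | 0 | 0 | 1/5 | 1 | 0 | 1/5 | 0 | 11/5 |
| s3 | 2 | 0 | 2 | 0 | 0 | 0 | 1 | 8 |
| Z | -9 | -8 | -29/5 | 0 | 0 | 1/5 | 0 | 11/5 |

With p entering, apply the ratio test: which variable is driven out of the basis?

Column p entries and ratios — s1: 27/4 = 27/4; t: 0 ≤ 0, skip; s3: 8/2 = 4.
Smallest ratio is 4 in the row of s3, so s3 leaves.

s3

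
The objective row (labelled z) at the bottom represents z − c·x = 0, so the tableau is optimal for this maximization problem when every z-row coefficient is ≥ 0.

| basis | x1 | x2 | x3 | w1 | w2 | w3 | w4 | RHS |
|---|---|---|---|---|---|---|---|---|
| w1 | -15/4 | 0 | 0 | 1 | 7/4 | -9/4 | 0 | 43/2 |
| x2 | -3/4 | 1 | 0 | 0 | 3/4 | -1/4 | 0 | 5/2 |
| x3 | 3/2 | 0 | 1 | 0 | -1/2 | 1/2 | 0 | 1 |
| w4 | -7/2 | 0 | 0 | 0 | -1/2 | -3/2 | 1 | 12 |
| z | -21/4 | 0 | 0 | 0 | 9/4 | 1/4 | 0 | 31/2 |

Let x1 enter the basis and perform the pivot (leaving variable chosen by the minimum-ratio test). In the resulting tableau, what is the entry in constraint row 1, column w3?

-1

Ratio test on column x1 — row 1: entry -15/4 ≤ 0; row 2: entry -3/4 ≤ 0; row 3: 1/(3/2) = 2/3; row 4: entry -7/2 ≤ 0. Minimum is 2/3 at row 3 (x3 leaves); pivot element 3/2.
Divide row 3 by 3/2; eliminate column x1 from the other rows.
Row 1 update in column w3: -9/4 − (-15/4)·(1/3) = -1.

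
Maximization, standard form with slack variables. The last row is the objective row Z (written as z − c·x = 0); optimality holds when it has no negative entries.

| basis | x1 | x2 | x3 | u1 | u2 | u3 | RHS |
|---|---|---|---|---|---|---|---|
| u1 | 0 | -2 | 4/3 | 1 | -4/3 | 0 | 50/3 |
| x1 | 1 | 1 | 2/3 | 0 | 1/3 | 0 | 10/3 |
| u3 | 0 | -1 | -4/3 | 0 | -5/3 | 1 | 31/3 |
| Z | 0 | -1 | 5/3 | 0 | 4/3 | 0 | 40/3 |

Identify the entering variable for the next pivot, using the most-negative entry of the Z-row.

x2

Negative Z-row entries: x2: -1.
The most negative is -1 in column x2, so x2 enters.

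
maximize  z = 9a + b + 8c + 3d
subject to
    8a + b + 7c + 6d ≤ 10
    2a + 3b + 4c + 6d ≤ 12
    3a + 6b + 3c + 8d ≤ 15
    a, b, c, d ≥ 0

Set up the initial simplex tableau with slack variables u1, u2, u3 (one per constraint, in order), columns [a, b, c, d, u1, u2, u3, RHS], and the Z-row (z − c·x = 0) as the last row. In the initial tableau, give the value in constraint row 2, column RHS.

The RHS of constraint 2 is b_2 = 12.

12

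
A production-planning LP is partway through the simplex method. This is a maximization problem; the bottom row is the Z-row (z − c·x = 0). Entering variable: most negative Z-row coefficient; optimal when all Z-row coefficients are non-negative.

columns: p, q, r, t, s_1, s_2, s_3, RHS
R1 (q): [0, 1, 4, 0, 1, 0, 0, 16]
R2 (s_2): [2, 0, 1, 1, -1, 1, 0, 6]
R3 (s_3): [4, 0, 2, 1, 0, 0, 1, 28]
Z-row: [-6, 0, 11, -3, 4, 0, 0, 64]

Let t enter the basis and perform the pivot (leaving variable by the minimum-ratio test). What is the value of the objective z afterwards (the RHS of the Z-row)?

82

Ratio test on column t — row 1: entry 0 ≤ 0; row 2: 6/1 = 6; row 3: 28/1 = 28. Minimum is 6 at row 2 (s_2 leaves); pivot element 1.
Pivot on row 2; the Z-row RHS becomes 64 − (-3)·6 = 82.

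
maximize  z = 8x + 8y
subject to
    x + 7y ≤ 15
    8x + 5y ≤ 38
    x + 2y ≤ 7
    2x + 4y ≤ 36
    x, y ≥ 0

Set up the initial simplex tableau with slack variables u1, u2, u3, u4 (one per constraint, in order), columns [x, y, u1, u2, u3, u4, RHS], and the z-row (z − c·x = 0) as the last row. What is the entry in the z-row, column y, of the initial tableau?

-8

The z-row carries the negated objective coefficients: the y entry is -8.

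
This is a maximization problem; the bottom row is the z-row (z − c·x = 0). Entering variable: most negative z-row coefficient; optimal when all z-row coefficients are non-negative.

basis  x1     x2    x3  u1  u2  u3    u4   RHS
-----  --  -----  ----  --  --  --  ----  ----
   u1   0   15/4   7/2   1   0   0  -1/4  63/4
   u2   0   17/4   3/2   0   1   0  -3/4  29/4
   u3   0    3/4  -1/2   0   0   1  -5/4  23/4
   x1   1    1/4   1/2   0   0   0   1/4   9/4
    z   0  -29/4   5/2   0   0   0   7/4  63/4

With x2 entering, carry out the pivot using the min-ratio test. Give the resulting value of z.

Ratio test on column x2 — row 1: (63/4)/(15/4) = 21/5; row 2: (29/4)/(17/4) = 29/17; row 3: (23/4)/(3/4) = 23/3; row 4: (9/4)/(1/4) = 9. Minimum is 29/17 at row 2 (u2 leaves); pivot element 17/4.
Pivot on row 2; the z-row RHS becomes 63/4 − (-29/4)·(29/17) = 478/17.

478/17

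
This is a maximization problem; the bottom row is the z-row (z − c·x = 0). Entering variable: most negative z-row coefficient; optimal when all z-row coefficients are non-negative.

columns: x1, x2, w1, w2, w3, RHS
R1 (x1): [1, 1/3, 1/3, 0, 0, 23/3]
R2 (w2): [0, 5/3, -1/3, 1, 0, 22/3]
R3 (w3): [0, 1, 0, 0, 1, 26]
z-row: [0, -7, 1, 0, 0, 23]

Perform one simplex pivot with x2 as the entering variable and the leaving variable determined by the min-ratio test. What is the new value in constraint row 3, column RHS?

108/5

Ratio test on column x2 — row 1: (23/3)/(1/3) = 23; row 2: (22/3)/(5/3) = 22/5; row 3: 26/1 = 26. Minimum is 22/5 at row 2 (w2 leaves); pivot element 5/3.
Divide row 2 by 5/3; eliminate column x2 from the other rows.
Row 3 update in column RHS: 26 − 1·(22/5) = 108/5.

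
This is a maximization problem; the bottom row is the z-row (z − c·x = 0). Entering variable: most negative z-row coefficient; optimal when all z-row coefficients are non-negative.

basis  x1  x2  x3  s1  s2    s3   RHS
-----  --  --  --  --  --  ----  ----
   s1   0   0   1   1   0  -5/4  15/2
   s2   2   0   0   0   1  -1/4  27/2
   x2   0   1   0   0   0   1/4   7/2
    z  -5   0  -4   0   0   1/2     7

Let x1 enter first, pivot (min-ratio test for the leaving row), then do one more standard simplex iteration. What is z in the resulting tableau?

283/4

Ratio test on column x1 — row 1: entry 0 ≤ 0; row 2: (27/2)/2 = 27/4; row 3: entry 0 ≤ 0. Minimum is 27/4 at row 2 (s2 leaves); pivot element 2.
Pivot on row 2; the z-row RHS becomes 7 − (-5)·(27/4) = 163/4.
Next entering variable (most negative z-row entry -4): x3.
Ratio test on column x3 — row 1: (15/2)/1 = 15/2; row 2: entry 0 ≤ 0; row 3: entry 0 ≤ 0. Minimum is 15/2 at row 1 (s1 leaves); pivot element 1.
After the second pivot the z-row RHS is 163/4 − (-4)·(15/2) = 283/4.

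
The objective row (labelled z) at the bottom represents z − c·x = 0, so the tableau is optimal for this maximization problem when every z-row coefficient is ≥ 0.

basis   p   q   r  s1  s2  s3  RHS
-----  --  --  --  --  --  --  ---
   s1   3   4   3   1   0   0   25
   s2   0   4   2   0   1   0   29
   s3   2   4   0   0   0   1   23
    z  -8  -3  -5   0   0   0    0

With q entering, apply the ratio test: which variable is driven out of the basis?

s3

Column q entries and ratios — s1: 25/4 = 25/4; s2: 29/4 = 29/4; s3: 23/4 = 23/4.
Smallest ratio is 23/4 in the row of s3, so s3 leaves.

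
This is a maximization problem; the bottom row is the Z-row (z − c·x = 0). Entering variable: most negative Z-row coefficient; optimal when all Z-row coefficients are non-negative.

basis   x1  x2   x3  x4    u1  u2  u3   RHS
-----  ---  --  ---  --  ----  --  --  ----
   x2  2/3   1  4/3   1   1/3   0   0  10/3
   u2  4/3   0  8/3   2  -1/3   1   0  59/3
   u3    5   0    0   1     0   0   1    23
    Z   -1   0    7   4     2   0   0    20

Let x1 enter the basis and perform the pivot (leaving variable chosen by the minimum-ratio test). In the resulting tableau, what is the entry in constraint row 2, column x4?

26/15

Ratio test on column x1 — row 1: (10/3)/(2/3) = 5; row 2: (59/3)/(4/3) = 59/4; row 3: 23/5 = 23/5. Minimum is 23/5 at row 3 (u3 leaves); pivot element 5.
Divide row 3 by 5; eliminate column x1 from the other rows.
Row 2 update in column x4: 2 − (4/3)·(1/5) = 26/15.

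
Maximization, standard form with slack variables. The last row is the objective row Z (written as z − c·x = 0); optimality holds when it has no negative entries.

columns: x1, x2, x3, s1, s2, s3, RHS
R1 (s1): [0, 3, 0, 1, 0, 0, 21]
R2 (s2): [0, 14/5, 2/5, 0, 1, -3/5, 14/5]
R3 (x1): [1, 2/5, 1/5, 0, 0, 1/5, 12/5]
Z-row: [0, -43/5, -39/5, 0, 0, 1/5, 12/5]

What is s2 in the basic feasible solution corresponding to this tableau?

s2 is basic (row 2); its value is the RHS of that row, 14/5.

14/5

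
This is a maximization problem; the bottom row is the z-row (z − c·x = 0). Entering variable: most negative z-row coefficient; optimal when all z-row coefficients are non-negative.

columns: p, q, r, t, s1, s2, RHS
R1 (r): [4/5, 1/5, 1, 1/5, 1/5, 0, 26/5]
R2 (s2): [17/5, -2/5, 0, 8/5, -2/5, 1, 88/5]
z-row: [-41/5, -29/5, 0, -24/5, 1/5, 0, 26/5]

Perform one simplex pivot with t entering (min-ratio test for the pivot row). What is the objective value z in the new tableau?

58

Ratio test on column t — row 1: (26/5)/(1/5) = 26; row 2: (88/5)/(8/5) = 11. Minimum is 11 at row 2 (s2 leaves); pivot element 8/5.
Pivot on row 2; the z-row RHS becomes 26/5 − (-24/5)·11 = 58.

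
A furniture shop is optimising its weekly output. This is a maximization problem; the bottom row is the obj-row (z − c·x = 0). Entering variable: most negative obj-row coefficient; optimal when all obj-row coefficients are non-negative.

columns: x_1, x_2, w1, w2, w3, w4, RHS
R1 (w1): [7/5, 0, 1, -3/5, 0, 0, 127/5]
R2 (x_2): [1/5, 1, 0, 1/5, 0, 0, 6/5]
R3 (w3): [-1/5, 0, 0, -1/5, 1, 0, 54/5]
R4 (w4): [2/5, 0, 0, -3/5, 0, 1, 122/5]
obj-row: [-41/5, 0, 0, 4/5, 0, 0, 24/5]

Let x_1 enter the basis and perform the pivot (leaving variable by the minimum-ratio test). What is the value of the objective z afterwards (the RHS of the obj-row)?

54

Ratio test on column x_1 — row 1: (127/5)/(7/5) = 127/7; row 2: (6/5)/(1/5) = 6; row 3: entry -1/5 ≤ 0; row 4: (122/5)/(2/5) = 61. Minimum is 6 at row 2 (x_2 leaves); pivot element 1/5.
Pivot on row 2; the obj-row RHS becomes 24/5 − (-41/5)·6 = 54.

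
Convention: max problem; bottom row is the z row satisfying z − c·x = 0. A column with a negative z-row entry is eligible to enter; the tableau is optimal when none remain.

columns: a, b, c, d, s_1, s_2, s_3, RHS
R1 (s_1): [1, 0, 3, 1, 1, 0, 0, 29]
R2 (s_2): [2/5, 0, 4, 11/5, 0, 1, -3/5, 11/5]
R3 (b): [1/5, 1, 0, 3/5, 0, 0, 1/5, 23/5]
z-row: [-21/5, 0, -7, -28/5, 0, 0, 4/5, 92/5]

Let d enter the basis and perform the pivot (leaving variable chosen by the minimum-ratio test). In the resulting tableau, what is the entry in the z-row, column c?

35/11

Ratio test on column d — row 1: 29/1 = 29; row 2: (11/5)/(11/5) = 1; row 3: (23/5)/(3/5) = 23/3. Minimum is 1 at row 2 (s_2 leaves); pivot element 11/5.
Divide row 2 by 11/5; eliminate column d from the other rows.
z-row update in column c: -7 − (-28/5)·(20/11) = 35/11.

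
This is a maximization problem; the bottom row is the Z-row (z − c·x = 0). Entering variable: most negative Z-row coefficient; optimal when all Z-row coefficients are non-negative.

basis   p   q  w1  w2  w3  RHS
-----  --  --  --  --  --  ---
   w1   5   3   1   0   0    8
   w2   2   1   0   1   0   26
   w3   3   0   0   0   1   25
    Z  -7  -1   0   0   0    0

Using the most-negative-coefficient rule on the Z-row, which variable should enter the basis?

p

Negative Z-row entries: p: -7, q: -1.
The most negative is -7 in column p, so p enters.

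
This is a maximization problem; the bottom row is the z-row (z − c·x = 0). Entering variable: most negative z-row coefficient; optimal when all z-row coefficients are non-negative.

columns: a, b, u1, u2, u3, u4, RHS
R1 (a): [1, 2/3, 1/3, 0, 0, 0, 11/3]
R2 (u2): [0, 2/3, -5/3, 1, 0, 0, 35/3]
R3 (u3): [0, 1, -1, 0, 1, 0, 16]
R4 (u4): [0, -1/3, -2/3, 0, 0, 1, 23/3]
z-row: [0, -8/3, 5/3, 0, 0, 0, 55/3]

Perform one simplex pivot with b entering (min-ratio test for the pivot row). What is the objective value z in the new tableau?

33

Ratio test on column b — row 1: (11/3)/(2/3) = 11/2; row 2: (35/3)/(2/3) = 35/2; row 3: 16/1 = 16; row 4: entry -1/3 ≤ 0. Minimum is 11/2 at row 1 (a leaves); pivot element 2/3.
Pivot on row 1; the z-row RHS becomes 55/3 − (-8/3)·(11/2) = 33.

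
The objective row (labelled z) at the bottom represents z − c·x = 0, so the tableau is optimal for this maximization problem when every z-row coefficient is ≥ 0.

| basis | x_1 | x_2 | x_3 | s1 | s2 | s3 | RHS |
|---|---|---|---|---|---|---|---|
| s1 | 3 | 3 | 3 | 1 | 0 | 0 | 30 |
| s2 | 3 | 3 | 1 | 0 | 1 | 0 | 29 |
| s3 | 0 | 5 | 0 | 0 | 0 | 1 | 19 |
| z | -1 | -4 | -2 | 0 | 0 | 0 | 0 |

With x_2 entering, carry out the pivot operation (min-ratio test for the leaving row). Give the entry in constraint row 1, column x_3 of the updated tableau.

3

Ratio test on column x_2 — row 1: 30/3 = 10; row 2: 29/3 = 29/3; row 3: 19/5 = 19/5. Minimum is 19/5 at row 3 (s3 leaves); pivot element 5.
Divide row 3 by 5; eliminate column x_2 from the other rows.
Row 1 update in column x_3: 3 − 3·0 = 3.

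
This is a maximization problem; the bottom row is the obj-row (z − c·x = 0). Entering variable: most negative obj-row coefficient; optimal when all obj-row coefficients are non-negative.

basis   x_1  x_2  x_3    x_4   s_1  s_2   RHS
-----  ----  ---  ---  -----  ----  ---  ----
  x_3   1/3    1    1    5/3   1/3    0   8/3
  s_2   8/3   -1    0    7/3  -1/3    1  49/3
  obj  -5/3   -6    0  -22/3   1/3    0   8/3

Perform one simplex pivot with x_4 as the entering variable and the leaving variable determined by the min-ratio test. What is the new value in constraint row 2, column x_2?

Ratio test on column x_4 — row 1: (8/3)/(5/3) = 8/5; row 2: (49/3)/(7/3) = 7. Minimum is 8/5 at row 1 (x_3 leaves); pivot element 5/3.
Divide row 1 by 5/3; eliminate column x_4 from the other rows.
Row 2 update in column x_2: -1 − (7/3)·(3/5) = -12/5.

-12/5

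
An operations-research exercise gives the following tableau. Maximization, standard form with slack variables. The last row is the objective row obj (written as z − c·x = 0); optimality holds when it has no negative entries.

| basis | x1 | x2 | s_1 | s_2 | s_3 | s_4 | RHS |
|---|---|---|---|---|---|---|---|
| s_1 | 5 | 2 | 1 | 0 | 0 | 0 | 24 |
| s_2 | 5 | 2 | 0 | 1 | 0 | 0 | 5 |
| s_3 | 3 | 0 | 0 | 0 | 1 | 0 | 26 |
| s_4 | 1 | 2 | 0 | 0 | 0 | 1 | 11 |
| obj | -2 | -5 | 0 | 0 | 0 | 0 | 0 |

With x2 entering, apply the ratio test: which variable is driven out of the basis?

Column x2 entries and ratios — s_1: 24/2 = 12; s_2: 5/2 = 5/2; s_3: 0 ≤ 0, skip; s_4: 11/2 = 11/2.
Smallest ratio is 5/2 in the row of s_2, so s_2 leaves.

s_2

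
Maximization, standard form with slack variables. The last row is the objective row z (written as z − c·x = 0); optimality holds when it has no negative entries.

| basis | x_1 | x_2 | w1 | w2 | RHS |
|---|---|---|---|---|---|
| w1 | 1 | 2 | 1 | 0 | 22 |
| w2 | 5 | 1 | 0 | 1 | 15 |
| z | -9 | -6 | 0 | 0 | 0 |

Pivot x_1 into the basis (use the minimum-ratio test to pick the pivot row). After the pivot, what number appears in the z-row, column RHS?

27

Ratio test on column x_1 — row 1: 22/1 = 22; row 2: 15/5 = 3. Minimum is 3 at row 2 (w2 leaves); pivot element 5.
Divide row 2 by 5; eliminate column x_1 from the other rows.
z-row update in column RHS: 0 − (-9)·3 = 27.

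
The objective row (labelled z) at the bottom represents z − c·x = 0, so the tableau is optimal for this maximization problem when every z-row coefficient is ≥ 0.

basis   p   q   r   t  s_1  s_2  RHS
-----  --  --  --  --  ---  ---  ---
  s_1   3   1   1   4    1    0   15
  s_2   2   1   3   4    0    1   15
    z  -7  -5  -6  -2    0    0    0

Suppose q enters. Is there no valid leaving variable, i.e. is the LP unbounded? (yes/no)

no

Column q has positive entries in row(s) 1, 2, so the ratio test bounds it — not unbounded.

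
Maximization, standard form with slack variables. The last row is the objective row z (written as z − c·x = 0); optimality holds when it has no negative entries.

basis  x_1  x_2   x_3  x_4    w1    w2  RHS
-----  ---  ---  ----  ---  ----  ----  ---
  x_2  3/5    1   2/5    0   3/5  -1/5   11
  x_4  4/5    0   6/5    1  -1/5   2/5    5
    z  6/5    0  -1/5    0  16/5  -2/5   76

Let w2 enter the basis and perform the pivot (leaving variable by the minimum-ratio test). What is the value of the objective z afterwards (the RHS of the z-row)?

Ratio test on column w2 — row 1: entry -1/5 ≤ 0; row 2: 5/(2/5) = 25/2. Minimum is 25/2 at row 2 (x_4 leaves); pivot element 2/5.
Pivot on row 2; the z-row RHS becomes 76 − (-2/5)·(25/2) = 81.

81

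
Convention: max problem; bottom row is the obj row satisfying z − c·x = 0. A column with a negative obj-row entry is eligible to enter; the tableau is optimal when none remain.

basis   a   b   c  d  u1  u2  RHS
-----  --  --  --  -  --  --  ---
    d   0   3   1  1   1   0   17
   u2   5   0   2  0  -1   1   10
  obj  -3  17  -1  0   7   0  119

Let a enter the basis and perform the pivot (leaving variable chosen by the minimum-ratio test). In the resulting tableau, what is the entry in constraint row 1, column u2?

0

Ratio test on column a — row 1: entry 0 ≤ 0; row 2: 10/5 = 2. Minimum is 2 at row 2 (u2 leaves); pivot element 5.
Divide row 2 by 5; eliminate column a from the other rows.
Row 1 update in column u2: 0 − 0·(1/5) = 0.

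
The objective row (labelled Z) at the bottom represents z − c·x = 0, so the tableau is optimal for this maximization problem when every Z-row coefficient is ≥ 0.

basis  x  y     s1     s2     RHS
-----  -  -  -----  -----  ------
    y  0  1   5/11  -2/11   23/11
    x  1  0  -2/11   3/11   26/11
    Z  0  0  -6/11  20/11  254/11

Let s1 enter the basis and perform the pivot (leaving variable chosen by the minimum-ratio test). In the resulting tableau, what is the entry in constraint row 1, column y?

11/5

Ratio test on column s1 — row 1: (23/11)/(5/11) = 23/5; row 2: entry -2/11 ≤ 0. Minimum is 23/5 at row 1 (y leaves); pivot element 5/11.
Divide row 1 by 5/11; eliminate column s1 from the other rows.
In the new row 1, the y entry is the old entry divided by the pivot: 1/(5/11) = 11/5.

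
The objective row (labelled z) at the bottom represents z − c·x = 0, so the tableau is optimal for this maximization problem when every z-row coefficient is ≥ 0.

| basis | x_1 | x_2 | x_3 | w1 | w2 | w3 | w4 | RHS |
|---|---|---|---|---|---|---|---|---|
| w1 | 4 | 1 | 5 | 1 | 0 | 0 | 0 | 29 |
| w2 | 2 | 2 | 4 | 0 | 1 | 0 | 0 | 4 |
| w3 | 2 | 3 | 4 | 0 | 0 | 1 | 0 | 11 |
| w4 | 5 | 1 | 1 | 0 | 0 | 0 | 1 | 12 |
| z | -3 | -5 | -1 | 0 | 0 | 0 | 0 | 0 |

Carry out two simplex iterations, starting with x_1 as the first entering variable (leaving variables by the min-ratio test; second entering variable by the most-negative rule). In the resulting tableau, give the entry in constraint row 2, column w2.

1/2

Ratio test on column x_1 — row 1: 29/4 = 29/4; row 2: 4/2 = 2; row 3: 11/2 = 11/2; row 4: 12/5 = 12/5. Minimum is 2 at row 2 (w2 leaves); pivot element 2.
Divide row 2 by 2; eliminate column x_1 from the other rows.
Second iteration: most negative z-row entry is -2 in column x_2, so x_2 enters.
Ratio test on column x_2 — row 1: entry -3 ≤ 0; row 2: 2/1 = 2; row 3: 7/1 = 7; row 4: entry -4 ≤ 0. Minimum is 2 at row 2 (x_1 leaves); pivot element 1.
Divide row 2 by 1; eliminate column x_2 from the other rows.
After both pivots, the entry at constraint row 2, column w2 is 1/2.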